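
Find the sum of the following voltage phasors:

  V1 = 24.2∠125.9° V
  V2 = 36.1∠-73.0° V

Step 1 — Convert each phasor to rectangular form:
  V1 = 24.2·(cos(125.9°) + j·sin(125.9°)) = -14.19 + j19.6 V
  V2 = 36.1·(cos(-73.0°) + j·sin(-73.0°)) = 10.55 - j34.52 V
Step 2 — Sum components: V_total = -3.636 - j14.92 V.
Step 3 — Convert to polar: |V_total| = 15.36 V, ∠V_total = -103.7°.

V_total = 15.36∠-103.7° V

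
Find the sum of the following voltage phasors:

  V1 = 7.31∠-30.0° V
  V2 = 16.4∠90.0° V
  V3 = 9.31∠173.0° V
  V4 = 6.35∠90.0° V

Step 1 — Convert each phasor to rectangular form:
  V1 = 7.31·(cos(-30.0°) + j·sin(-30.0°)) = 6.331 - j3.655 V
  V2 = 16.4·(cos(90.0°) + j·sin(90.0°)) = 0 + j16.4 V
  V3 = 9.31·(cos(173.0°) + j·sin(173.0°)) = -9.241 + j1.135 V
  V4 = 6.35·(cos(90.0°) + j·sin(90.0°)) = 0 + j6.35 V
Step 2 — Sum components: V_total = -2.91 + j20.23 V.
Step 3 — Convert to polar: |V_total| = 20.44 V, ∠V_total = 98.2°.

V_total = 20.44∠98.2° V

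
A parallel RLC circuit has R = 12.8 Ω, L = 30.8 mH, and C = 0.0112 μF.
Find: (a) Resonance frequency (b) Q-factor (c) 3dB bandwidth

Step 1 — Resonance: ω₀ = 1/√(LC) = 1/√(0.0308·1.12e-08) = 5.384e+04 rad/s.
Step 2 — f₀ = ω₀/(2π) = 8569 Hz.
Step 3 — Parallel Q: Q = R/(ω₀L) = 12.8/(5.384e+04·0.0308) = 0.007719.
Step 4 — Bandwidth: Δω = ω₀/Q = 6.975e+06 rad/s; BW = Δω/(2π) = 1.11e+06 Hz.

(a) f₀ = 8569 Hz  (b) Q = 0.007719  (c) BW = 1.11e+06 Hz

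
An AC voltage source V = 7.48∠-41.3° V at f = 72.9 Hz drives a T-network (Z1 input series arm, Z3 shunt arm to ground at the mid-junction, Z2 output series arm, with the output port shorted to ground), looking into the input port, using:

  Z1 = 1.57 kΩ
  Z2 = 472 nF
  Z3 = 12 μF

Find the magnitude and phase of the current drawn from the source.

Step 1 — Angular frequency: ω = 2π·f = 2π·72.9 = 458 rad/s.
Step 2 — Component impedances:
  Z1: Z = R = 1570 Ω
  Z2: Z = 1/(jωC) = -j/(ω·C) = 0 - j4625 Ω
  Z3: Z = 1/(jωC) = -j/(ω·C) = 0 - j181.9 Ω
Step 3 — With the output port shorted to ground, the output series arm Z2 runs from the junction to ground; the shunt arm Z3 also runs from the junction to ground. They appear in parallel: Z3 || Z2 = 0 - j175 Ω.
Step 4 — Series with input arm Z1: Z_in = Z1 + (Z3 || Z2) = 1570 - j175 Ω = 1580∠-6.4° Ω.
Step 5 — Source phasor: V = 7.48∠-41.3° V = 5.619 - j4.937 V.
Step 6 — Ohm's law: I = V / Z_total = (5.619 - j4.937) / (1570 - j175) = 0.003882 - j0.002712 A.
Step 7 — Convert to polar: |I| = 0.004735 A, ∠I = -34.9°.

I = 0.004735∠-34.9° A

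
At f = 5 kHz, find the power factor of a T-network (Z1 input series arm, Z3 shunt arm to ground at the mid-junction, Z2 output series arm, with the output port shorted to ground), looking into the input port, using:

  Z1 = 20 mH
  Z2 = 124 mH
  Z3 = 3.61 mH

Step 1 — Angular frequency: ω = 2π·f = 2π·5000 = 3.142e+04 rad/s.
Step 2 — Component impedances:
  Z1: Z = jωL = j·3.142e+04·0.02 = 0 + j628.3 Ω
  Z2: Z = jωL = j·3.142e+04·0.124 = 0 + j3896 Ω
  Z3: Z = jωL = j·3.142e+04·0.00361 = 0 + j113.4 Ω
Step 3 — With the output port shorted to ground, the output series arm Z2 runs from the junction to ground; the shunt arm Z3 also runs from the junction to ground. They appear in parallel: Z3 || Z2 = 0 + j110.2 Ω.
Step 4 — Series with input arm Z1: Z_in = Z1 + (Z3 || Z2) = 0 + j738.5 Ω = 738.5∠90.0° Ω.
Step 5 — Power factor: PF = cos(φ) = Re(Z)/|Z| = 0/738.5 = 0.
Step 6 — Type: Im(Z) = 738.5 ⇒ lagging (phase φ = 90.0°).

PF = 0 (lagging, φ = 90.0°)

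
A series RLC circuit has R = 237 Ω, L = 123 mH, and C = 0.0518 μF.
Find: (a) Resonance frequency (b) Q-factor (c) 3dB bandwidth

Step 1 — Resonance condition Im(Z)=0 gives ω₀ = 1/√(LC).
Step 2 — ω₀ = 1/√(0.123·5.18e-08) = 1.253e+04 rad/s.
Step 3 — f₀ = ω₀/(2π) = 1994 Hz.
Step 4 — Series Q: Q = ω₀L/R = 1.253e+04·0.123/237 = 6.502.
Step 5 — 3dB bandwidth: Δω = ω₀/Q = 1927 rad/s; BW = Δω/(2π) = 306.7 Hz.

(a) f₀ = 1994 Hz  (b) Q = 6.502  (c) BW = 306.7 Hz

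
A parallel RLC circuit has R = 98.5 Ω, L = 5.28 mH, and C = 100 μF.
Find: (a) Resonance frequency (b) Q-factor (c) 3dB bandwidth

Step 1 — Resonance: ω₀ = 1/√(LC) = 1/√(0.00528·0.0001) = 1376 rad/s.
Step 2 — f₀ = ω₀/(2π) = 219 Hz.
Step 3 — Parallel Q: Q = R/(ω₀L) = 98.5/(1376·0.00528) = 13.56.
Step 4 — Bandwidth: Δω = ω₀/Q = 101.5 rad/s; BW = Δω/(2π) = 16.16 Hz.

(a) f₀ = 219 Hz  (b) Q = 13.56  (c) BW = 16.16 Hz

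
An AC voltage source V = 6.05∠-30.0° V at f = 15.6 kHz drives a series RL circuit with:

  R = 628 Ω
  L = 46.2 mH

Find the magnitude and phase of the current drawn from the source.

Step 1 — Angular frequency: ω = 2π·f = 2π·1.56e+04 = 9.802e+04 rad/s.
Step 2 — Component impedances:
  R: Z = R = 628 Ω
  L: Z = jωL = j·9.802e+04·0.0462 = 0 + j4528 Ω
Step 3 — Series combination: Z_total = R + L = 628 + j4528 Ω = 4572∠82.1° Ω.
Step 4 — Source phasor: V = 6.05∠-30.0° V = 5.239 - j3.025 V.
Step 5 — Ohm's law: I = V / Z_total = (5.239 - j3.025) / (628 + j4528) = -0.000498 - j0.001226 A.
Step 6 — Convert to polar: |I| = 0.001323 A, ∠I = -112.1°.

I = 0.001323∠-112.1° A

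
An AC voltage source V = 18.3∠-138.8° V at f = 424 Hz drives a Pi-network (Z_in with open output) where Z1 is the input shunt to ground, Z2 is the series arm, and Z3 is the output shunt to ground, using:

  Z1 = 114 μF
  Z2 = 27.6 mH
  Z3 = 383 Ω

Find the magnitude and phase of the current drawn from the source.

Step 1 — Angular frequency: ω = 2π·f = 2π·424 = 2664 rad/s.
Step 2 — Component impedances:
  Z1: Z = 1/(jωC) = -j/(ω·C) = 0 - j3.293 Ω
  Z2: Z = jωL = j·2664·0.0276 = 0 + j73.53 Ω
  Z3: Z = R = 383 Ω
Step 3 — With open output, the series arm Z2 and the output shunt Z3 appear in series to ground: Z2 + Z3 = 383 + j73.53 Ω.
Step 4 — Parallel with input shunt Z1: Z_in = Z1 || (Z2 + Z3) = 0.02739 - j3.298 Ω = 3.298∠-89.5° Ω.
Step 5 — Source phasor: V = 18.3∠-138.8° V = -13.77 - j12.05 V.
Step 6 — Ohm's law: I = V / Z_total = (-13.77 - j12.05) / (0.02739 - j3.298) = 3.62 - j4.205 A.
Step 7 — Convert to polar: |I| = 5.549 A, ∠I = -49.3°.

I = 5.549∠-49.3° A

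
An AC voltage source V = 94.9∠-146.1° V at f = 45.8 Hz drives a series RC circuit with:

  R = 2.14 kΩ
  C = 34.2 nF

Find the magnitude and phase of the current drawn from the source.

Step 1 — Angular frequency: ω = 2π·f = 2π·45.8 = 287.8 rad/s.
Step 2 — Component impedances:
  R: Z = R = 2140 Ω
  C: Z = 1/(jωC) = -j/(ω·C) = 0 - j1.016e+05 Ω
Step 3 — Series combination: Z_total = R + C = 2140 - j1.016e+05 Ω = 1.016e+05∠-88.8° Ω.
Step 4 — Source phasor: V = 94.9∠-146.1° V = -78.77 - j52.93 V.
Step 5 — Ohm's law: I = V / Z_total = (-78.77 - j52.93) / (2140 - j1.016e+05) = 0.0005044 - j0.0007858 A.
Step 6 — Convert to polar: |I| = 0.0009338 A, ∠I = -57.3°.

I = 0.0009338∠-57.3° A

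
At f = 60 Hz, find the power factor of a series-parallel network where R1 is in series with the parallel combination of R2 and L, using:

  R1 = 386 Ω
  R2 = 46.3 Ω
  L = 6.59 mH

Step 1 — Angular frequency: ω = 2π·f = 2π·60 = 377 rad/s.
Step 2 — Component impedances:
  R1: Z = R = 386 Ω
  R2: Z = R = 46.3 Ω
  L: Z = jωL = j·377·0.00659 = 0 + j2.484 Ω
Step 3 — Parallel branch: R2 || L = 1/(1/R2 + 1/L) = 0.1329 + j2.477 Ω.
Step 4 — Series with R1: Z_total = R1 + (R2 || L) = 386.1 + j2.477 Ω = 386.1∠0.4° Ω.
Step 5 — Power factor: PF = cos(φ) = Re(Z)/|Z| = 386.1/386.1 = 1.
Step 6 — Type: Im(Z) = 2.477 ⇒ lagging (phase φ = 0.4°).

PF = 1 (lagging, φ = 0.4°)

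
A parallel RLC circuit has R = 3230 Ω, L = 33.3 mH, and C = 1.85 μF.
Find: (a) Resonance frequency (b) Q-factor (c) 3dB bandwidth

Step 1 — Resonance: ω₀ = 1/√(LC) = 1/√(0.0333·1.85e-06) = 4029 rad/s.
Step 2 — f₀ = ω₀/(2π) = 641.2 Hz.
Step 3 — Parallel Q: Q = R/(ω₀L) = 3230/(4029·0.0333) = 24.07.
Step 4 — Bandwidth: Δω = ω₀/Q = 167.4 rad/s; BW = Δω/(2π) = 26.63 Hz.

(a) f₀ = 641.2 Hz  (b) Q = 24.07  (c) BW = 26.63 Hz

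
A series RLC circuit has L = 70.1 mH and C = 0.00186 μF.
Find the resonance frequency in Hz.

Step 1 — Resonance condition Im(Z)=0 gives ω₀ = 1/√(LC).
Step 2 — ω₀ = 1/√(0.0701·1.86e-09) = 8.758e+04 rad/s.
Step 3 — f₀ = ω₀/(2π) = 1.394e+04 Hz.

f₀ = 1.394e+04 Hz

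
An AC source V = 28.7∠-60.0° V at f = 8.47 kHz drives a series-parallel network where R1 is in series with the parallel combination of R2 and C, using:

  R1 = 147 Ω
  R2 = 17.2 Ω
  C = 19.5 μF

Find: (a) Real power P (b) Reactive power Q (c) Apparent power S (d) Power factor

Step 1 — Angular frequency: ω = 2π·f = 2π·8470 = 5.322e+04 rad/s.
Step 2 — Component impedances:
  R1: Z = R = 147 Ω
  R2: Z = R = 17.2 Ω
  C: Z = 1/(jωC) = -j/(ω·C) = 0 - j0.9636 Ω
Step 3 — Parallel branch: R2 || C = 1/(1/R2 + 1/C) = 0.05382 - j0.9606 Ω.
Step 4 — Series with R1: Z_total = R1 + (R2 || C) = 147.1 - j0.9606 Ω = 147.1∠-0.4° Ω.
Step 5 — Source phasor: V = 28.7∠-60.0° V = 14.35 - j24.85 V.
Step 6 — Current: I = V / Z = 0.09868 - j0.1684 A = 0.1952∠-59.6° A.
Step 7 — Complex power: S = V·I* = 5.601 - j0.03659 VA.
Step 8 — Real power: P = Re(S) = 5.601 W.
Step 9 — Reactive power: Q = Im(S) = -0.03659 VAR.
Step 10 — Apparent power: |S| = 5.601 VA.
Step 11 — Power factor: PF = P/|S| = 1 (leading).

(a) P = 5.601 W  (b) Q = -0.03659 VAR  (c) S = 5.601 VA  (d) PF = 1 (leading)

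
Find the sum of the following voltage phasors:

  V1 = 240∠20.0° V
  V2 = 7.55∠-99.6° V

Step 1 — Convert each phasor to rectangular form:
  V1 = 240·(cos(20.0°) + j·sin(20.0°)) = 225.5 + j82.08 V
  V2 = 7.55·(cos(-99.6°) + j·sin(-99.6°)) = -1.259 - j7.444 V
Step 2 — Sum components: V_total = 224.3 + j74.64 V.
Step 3 — Convert to polar: |V_total| = 236.4 V, ∠V_total = 18.4°.

V_total = 236.4∠18.4° V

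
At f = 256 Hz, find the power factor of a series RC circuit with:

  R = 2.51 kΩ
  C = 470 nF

Step 1 — Angular frequency: ω = 2π·f = 2π·256 = 1608 rad/s.
Step 2 — Component impedances:
  R: Z = R = 2510 Ω
  C: Z = 1/(jωC) = -j/(ω·C) = 0 - j1323 Ω
Step 3 — Series combination: Z_total = R + C = 2510 - j1323 Ω = 2837∠-27.8° Ω.
Step 4 — Power factor: PF = cos(φ) = Re(Z)/|Z| = 2510/2837 = 0.8847.
Step 5 — Type: Im(Z) = -1323 ⇒ leading (phase φ = -27.8°).

PF = 0.8847 (leading, φ = -27.8°)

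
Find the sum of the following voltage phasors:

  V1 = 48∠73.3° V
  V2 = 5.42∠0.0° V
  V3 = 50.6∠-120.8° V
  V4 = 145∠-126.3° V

Step 1 — Convert each phasor to rectangular form:
  V1 = 48·(cos(73.3°) + j·sin(73.3°)) = 13.79 + j45.98 V
  V2 = 5.42·(cos(0.0°) + j·sin(0.0°)) = 5.42 V
  V3 = 50.6·(cos(-120.8°) + j·sin(-120.8°)) = -25.91 - j43.46 V
  V4 = 145·(cos(-126.3°) + j·sin(-126.3°)) = -85.84 - j116.9 V
Step 2 — Sum components: V_total = -92.54 - j114.3 V.
Step 3 — Convert to polar: |V_total| = 147.1 V, ∠V_total = -129.0°.

V_total = 147.1∠-129.0° V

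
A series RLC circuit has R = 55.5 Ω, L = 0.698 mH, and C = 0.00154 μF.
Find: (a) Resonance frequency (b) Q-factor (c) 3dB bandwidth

Step 1 — Resonance: ω₀ = 1/√(LC) = 1/√(0.000698·1.54e-09) = 9.645e+05 rad/s.
Step 2 — f₀ = ω₀/(2π) = 1.535e+05 Hz.
Step 3 — Series Q: Q = ω₀L/R = 9.645e+05·0.000698/55.5 = 12.13.
Step 4 — Bandwidth: Δω = ω₀/Q = 7.951e+04 rad/s; BW = Δω/(2π) = 1.265e+04 Hz.

(a) f₀ = 1.535e+05 Hz  (b) Q = 12.13  (c) BW = 1.265e+04 Hz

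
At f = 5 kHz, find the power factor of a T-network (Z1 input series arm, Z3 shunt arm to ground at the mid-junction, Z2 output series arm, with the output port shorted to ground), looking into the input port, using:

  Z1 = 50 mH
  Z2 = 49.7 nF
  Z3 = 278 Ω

Step 1 — Angular frequency: ω = 2π·f = 2π·5000 = 3.142e+04 rad/s.
Step 2 — Component impedances:
  Z1: Z = jωL = j·3.142e+04·0.05 = 0 + j1571 Ω
  Z2: Z = 1/(jωC) = -j/(ω·C) = 0 - j640.5 Ω
  Z3: Z = R = 278 Ω
Step 3 — With the output port shorted to ground, the output series arm Z2 runs from the junction to ground; the shunt arm Z3 also runs from the junction to ground. They appear in parallel: Z3 || Z2 = 233.9 - j101.5 Ω.
Step 4 — Series with input arm Z1: Z_in = Z1 + (Z3 || Z2) = 233.9 + j1469 Ω = 1488∠81.0° Ω.
Step 5 — Power factor: PF = cos(φ) = Re(Z)/|Z| = 233.9/1488 = 0.1572.
Step 6 — Type: Im(Z) = 1469 ⇒ lagging (phase φ = 81.0°).

PF = 0.1572 (lagging, φ = 81.0°)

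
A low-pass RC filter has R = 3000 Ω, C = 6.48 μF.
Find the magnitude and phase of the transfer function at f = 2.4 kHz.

Step 1 — Angular frequency: ω = 2π·2400 = 1.508e+04 rad/s.
Step 2 — Transfer function: H(jω) = 1/(1 + jωRC).
Step 3 — Denominator: 1 + jωRC = 1 + j·1.508e+04·3000·6.48e-06 = 1 + j293.1.
Step 4 — H = 1.164e-05 - j0.003411.
Step 5 — Magnitude: |H| = 0.003411 (-49.3 dB); phase: φ = -89.8°.

|H| = 0.003411 (-49.3 dB), φ = -89.8°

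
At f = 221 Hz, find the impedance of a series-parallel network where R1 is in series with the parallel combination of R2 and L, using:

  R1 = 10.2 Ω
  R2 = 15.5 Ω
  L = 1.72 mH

Step 1 — Angular frequency: ω = 2π·f = 2π·221 = 1389 rad/s.
Step 2 — Component impedances:
  R1: Z = R = 10.2 Ω
  R2: Z = R = 15.5 Ω
  L: Z = jωL = j·1389·0.00172 = 0 + j2.388 Ω
Step 3 — Parallel branch: R2 || L = 1/(1/R2 + 1/L) = 0.3595 + j2.333 Ω.
Step 4 — Series with R1: Z_total = R1 + (R2 || L) = 10.56 + j2.333 Ω = 10.81∠12.5° Ω.

Z = 10.56 + j2.333 Ω = 10.81∠12.5° Ω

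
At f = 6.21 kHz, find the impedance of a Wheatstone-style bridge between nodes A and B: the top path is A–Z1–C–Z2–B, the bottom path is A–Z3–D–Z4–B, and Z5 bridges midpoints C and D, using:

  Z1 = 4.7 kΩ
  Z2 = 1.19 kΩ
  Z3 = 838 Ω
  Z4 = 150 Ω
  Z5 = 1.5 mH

Step 1 — Angular frequency: ω = 2π·f = 2π·6210 = 3.902e+04 rad/s.
Step 2 — Component impedances:
  Z1: Z = R = 4700 Ω
  Z2: Z = R = 1190 Ω
  Z3: Z = R = 838 Ω
  Z4: Z = R = 150 Ω
  Z5: Z = jωL = j·3.902e+04·0.0015 = 0 + j58.53 Ω
Step 3 — Bridge requires nodal analysis (the Z5 bridge couples midpoints C and D, so the two paths cannot be reduced to a simple series/parallel combination). Setting node B to ground and injecting 1 A at node A, the 3-node admittance system at A, C, D solves to V_A = Z_AB = 844.4 + j0.09049 Ω = 844.4∠0.0° Ω.

Z = 844.4 + j0.09049 Ω = 844.4∠0.0° Ω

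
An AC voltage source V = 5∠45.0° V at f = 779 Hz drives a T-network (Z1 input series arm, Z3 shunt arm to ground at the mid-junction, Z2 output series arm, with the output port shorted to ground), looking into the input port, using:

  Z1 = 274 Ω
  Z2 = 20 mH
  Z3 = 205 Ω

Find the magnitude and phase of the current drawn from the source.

Step 1 — Angular frequency: ω = 2π·f = 2π·779 = 4895 rad/s.
Step 2 — Component impedances:
  Z1: Z = R = 274 Ω
  Z2: Z = jωL = j·4895·0.02 = 0 + j97.89 Ω
  Z3: Z = R = 205 Ω
Step 3 — With the output port shorted to ground, the output series arm Z2 runs from the junction to ground; the shunt arm Z3 also runs from the junction to ground. They appear in parallel: Z3 || Z2 = 38.07 + j79.71 Ω.
Step 4 — Series with input arm Z1: Z_in = Z1 + (Z3 || Z2) = 312.1 + j79.71 Ω = 322.1∠14.3° Ω.
Step 5 — Source phasor: V = 5∠45.0° V = 3.536 + j3.536 V.
Step 6 — Ohm's law: I = V / Z_total = (3.536 + j3.536) / (312.1 + j79.71) = 0.01335 + j0.007919 A.
Step 7 — Convert to polar: |I| = 0.01552 A, ∠I = 30.7°.

I = 0.01552∠30.7° A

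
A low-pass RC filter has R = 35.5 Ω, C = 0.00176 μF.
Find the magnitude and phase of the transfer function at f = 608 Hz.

Step 1 — Angular frequency: ω = 2π·608 = 3820 rad/s.
Step 2 — Transfer function: H(jω) = 1/(1 + jωRC).
Step 3 — Denominator: 1 + jωRC = 1 + j·3820·35.5·1.76e-09 = 1 + j0.0002387.
Step 4 — H = 1 - j0.0002387.
Step 5 — Magnitude: |H| = 1 (-0.0 dB); phase: φ = -0.0°.

|H| = 1 (-0.0 dB), φ = -0.0°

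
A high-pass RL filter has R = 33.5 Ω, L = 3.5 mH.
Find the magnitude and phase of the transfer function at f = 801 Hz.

Step 1 — Angular frequency: ω = 2π·801 = 5033 rad/s.
Step 2 — Transfer function: H(jω) = jωL/(R + jωL).
Step 3 — Numerator jωL = j·17.61; denominator R + jωL = 33.5 + j17.61.
Step 4 — H = 0.2166 + j0.4119.
Step 5 — Magnitude: |H| = 0.4654 (-6.6 dB); phase: φ = 62.3°.

|H| = 0.4654 (-6.6 dB), φ = 62.3°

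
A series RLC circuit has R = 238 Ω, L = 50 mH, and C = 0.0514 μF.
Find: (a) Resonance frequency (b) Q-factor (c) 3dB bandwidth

Step 1 — Resonance condition Im(Z)=0 gives ω₀ = 1/√(LC).
Step 2 — ω₀ = 1/√(0.05·5.14e-08) = 1.973e+04 rad/s.
Step 3 — f₀ = ω₀/(2π) = 3139 Hz.
Step 4 — Series Q: Q = ω₀L/R = 1.973e+04·0.05/238 = 4.144.
Step 5 — 3dB bandwidth: Δω = ω₀/Q = 4760 rad/s; BW = Δω/(2π) = 757.6 Hz.

(a) f₀ = 3139 Hz  (b) Q = 4.144  (c) BW = 757.6 Hz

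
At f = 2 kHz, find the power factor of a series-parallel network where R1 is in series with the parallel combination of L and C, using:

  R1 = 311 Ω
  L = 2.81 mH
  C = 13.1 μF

Step 1 — Angular frequency: ω = 2π·f = 2π·2000 = 1.257e+04 rad/s.
Step 2 — Component impedances:
  R1: Z = R = 311 Ω
  L: Z = jωL = j·1.257e+04·0.00281 = 0 + j35.31 Ω
  C: Z = 1/(jωC) = -j/(ω·C) = 0 - j6.075 Ω
Step 3 — Parallel branch: L || C = 1/(1/L + 1/C) = 0 - j7.337 Ω.
Step 4 — Series with R1: Z_total = R1 + (L || C) = 311 - j7.337 Ω = 311.1∠-1.4° Ω.
Step 5 — Power factor: PF = cos(φ) = Re(Z)/|Z| = 311/311.1 = 0.9997.
Step 6 — Type: Im(Z) = -7.337 ⇒ leading (phase φ = -1.4°).

PF = 0.9997 (leading, φ = -1.4°)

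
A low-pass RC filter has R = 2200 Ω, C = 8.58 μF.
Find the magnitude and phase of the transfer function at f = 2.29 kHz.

Step 1 — Angular frequency: ω = 2π·2290 = 1.439e+04 rad/s.
Step 2 — Transfer function: H(jω) = 1/(1 + jωRC).
Step 3 — Denominator: 1 + jωRC = 1 + j·1.439e+04·2200·8.58e-06 = 1 + j271.6.
Step 4 — H = 1.356e-05 - j0.003682.
Step 5 — Magnitude: |H| = 0.003682 (-48.7 dB); phase: φ = -89.8°.

|H| = 0.003682 (-48.7 dB), φ = -89.8°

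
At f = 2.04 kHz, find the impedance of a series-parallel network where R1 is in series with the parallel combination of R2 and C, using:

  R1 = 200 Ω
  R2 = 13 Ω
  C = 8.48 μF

Step 1 — Angular frequency: ω = 2π·f = 2π·2040 = 1.282e+04 rad/s.
Step 2 — Component impedances:
  R1: Z = R = 200 Ω
  R2: Z = R = 13 Ω
  C: Z = 1/(jωC) = -j/(ω·C) = 0 - j9.2 Ω
Step 3 — Parallel branch: R2 || C = 1/(1/R2 + 1/C) = 4.338 - j6.13 Ω.
Step 4 — Series with R1: Z_total = R1 + (R2 || C) = 204.3 - j6.13 Ω = 204.4∠-1.7° Ω.

Z = 204.3 - j6.13 Ω = 204.4∠-1.7° Ω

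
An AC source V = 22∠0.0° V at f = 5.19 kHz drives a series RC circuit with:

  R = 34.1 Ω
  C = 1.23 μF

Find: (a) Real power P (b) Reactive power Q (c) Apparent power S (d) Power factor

Step 1 — Angular frequency: ω = 2π·f = 2π·5190 = 3.261e+04 rad/s.
Step 2 — Component impedances:
  R: Z = R = 34.1 Ω
  C: Z = 1/(jωC) = -j/(ω·C) = 0 - j24.93 Ω
Step 3 — Series combination: Z_total = R + C = 34.1 - j24.93 Ω = 42.24∠-36.2° Ω.
Step 4 — Source phasor: V = 22∠0.0° V = 22 V.
Step 5 — Current: I = V / Z = 0.4204 + j0.3074 A = 0.5208∠36.2° A.
Step 6 — Complex power: S = V·I* = 9.249 - j6.762 VA.
Step 7 — Real power: P = Re(S) = 9.249 W.
Step 8 — Reactive power: Q = Im(S) = -6.762 VAR.
Step 9 — Apparent power: |S| = 11.46 VA.
Step 10 — Power factor: PF = P/|S| = 0.8073 (leading).

(a) P = 9.249 W  (b) Q = -6.762 VAR  (c) S = 11.46 VA  (d) PF = 0.8073 (leading)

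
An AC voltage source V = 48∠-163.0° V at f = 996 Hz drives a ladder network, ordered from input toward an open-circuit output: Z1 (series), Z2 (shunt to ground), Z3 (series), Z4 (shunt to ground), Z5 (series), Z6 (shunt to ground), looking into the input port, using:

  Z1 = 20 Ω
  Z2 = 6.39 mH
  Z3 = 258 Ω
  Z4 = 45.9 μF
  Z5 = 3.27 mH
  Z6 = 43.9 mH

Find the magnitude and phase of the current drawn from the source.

Step 1 — Angular frequency: ω = 2π·f = 2π·996 = 6258 rad/s.
Step 2 — Component impedances:
  Z1: Z = R = 20 Ω
  Z2: Z = jωL = j·6258·0.00639 = 0 + j39.99 Ω
  Z3: Z = R = 258 Ω
  Z4: Z = 1/(jωC) = -j/(ω·C) = 0 - j3.481 Ω
  Z5: Z = jωL = j·6258·0.00327 = 0 + j20.46 Ω
  Z6: Z = jωL = j·6258·0.0439 = 0 + j274.7 Ω
Step 3 — Ladder network (open output): work backward from the far end, alternating series and parallel combinations. Z_in = 26.08 + j39.13 Ω = 47.02∠56.3° Ω.
Step 4 — Source phasor: V = 48∠-163.0° V = -45.9 - j14.03 V.
Step 5 — Ohm's law: I = V / Z_total = (-45.9 - j14.03) / (26.08 + j39.13) = -0.7897 + j0.6468 A.
Step 6 — Convert to polar: |I| = 1.021 A, ∠I = 140.7°.

I = 1.021∠140.7° A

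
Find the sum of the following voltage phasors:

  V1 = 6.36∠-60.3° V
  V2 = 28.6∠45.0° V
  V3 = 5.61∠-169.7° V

Step 1 — Convert each phasor to rectangular form:
  V1 = 6.36·(cos(-60.3°) + j·sin(-60.3°)) = 3.151 - j5.524 V
  V2 = 28.6·(cos(45.0°) + j·sin(45.0°)) = 20.22 + j20.22 V
  V3 = 5.61·(cos(-169.7°) + j·sin(-169.7°)) = -5.52 - j1.003 V
Step 2 — Sum components: V_total = 17.85 + j13.7 V.
Step 3 — Convert to polar: |V_total| = 22.5 V, ∠V_total = 37.5°.

V_total = 22.5∠37.5° V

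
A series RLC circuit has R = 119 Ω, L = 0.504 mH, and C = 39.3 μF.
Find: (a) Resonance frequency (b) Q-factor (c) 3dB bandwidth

Step 1 — Resonance: ω₀ = 1/√(LC) = 1/√(0.000504·3.93e-05) = 7105 rad/s.
Step 2 — f₀ = ω₀/(2π) = 1131 Hz.
Step 3 — Series Q: Q = ω₀L/R = 7105·0.000504/119 = 0.03009.
Step 4 — Bandwidth: Δω = ω₀/Q = 2.361e+05 rad/s; BW = Δω/(2π) = 3.758e+04 Hz.

(a) f₀ = 1131 Hz  (b) Q = 0.03009  (c) BW = 3.758e+04 Hz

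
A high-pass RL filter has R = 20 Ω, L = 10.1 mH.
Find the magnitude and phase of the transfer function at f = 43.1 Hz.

Step 1 — Angular frequency: ω = 2π·43.1 = 270.8 rad/s.
Step 2 — Transfer function: H(jω) = jωL/(R + jωL).
Step 3 — Numerator jωL = j·2.735; denominator R + jωL = 20 + j2.735.
Step 4 — H = 0.01836 + j0.1342.
Step 5 — Magnitude: |H| = 0.1355 (-17.4 dB); phase: φ = 82.2°.

|H| = 0.1355 (-17.4 dB), φ = 82.2°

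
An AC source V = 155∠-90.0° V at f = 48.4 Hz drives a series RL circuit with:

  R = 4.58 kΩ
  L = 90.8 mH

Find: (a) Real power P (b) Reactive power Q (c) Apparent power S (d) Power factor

Step 1 — Angular frequency: ω = 2π·f = 2π·48.4 = 304.1 rad/s.
Step 2 — Component impedances:
  R: Z = R = 4580 Ω
  L: Z = jωL = j·304.1·0.0908 = 0 + j27.61 Ω
Step 3 — Series combination: Z_total = R + L = 4580 + j27.61 Ω = 4580∠0.3° Ω.
Step 4 — Source phasor: V = 155∠-90.0° V = 0 - j155 V.
Step 5 — Current: I = V / Z = -0.000204 - j0.03384 A = 0.03384∠-90.3° A.
Step 6 — Complex power: S = V·I* = 5.245 + j0.03162 VA.
Step 7 — Real power: P = Re(S) = 5.245 W.
Step 8 — Reactive power: Q = Im(S) = 0.03162 VAR.
Step 9 — Apparent power: |S| = 5.246 VA.
Step 10 — Power factor: PF = P/|S| = 1 (lagging).

(a) P = 5.245 W  (b) Q = 0.03162 VAR  (c) S = 5.246 VA  (d) PF = 1 (lagging)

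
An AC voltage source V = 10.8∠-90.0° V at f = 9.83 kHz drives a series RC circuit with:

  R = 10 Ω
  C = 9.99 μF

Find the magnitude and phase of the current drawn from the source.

Step 1 — Angular frequency: ω = 2π·f = 2π·9830 = 6.176e+04 rad/s.
Step 2 — Component impedances:
  R: Z = R = 10 Ω
  C: Z = 1/(jωC) = -j/(ω·C) = 0 - j1.621 Ω
Step 3 — Series combination: Z_total = R + C = 10 - j1.621 Ω = 10.13∠-9.2° Ω.
Step 4 — Source phasor: V = 10.8∠-90.0° V = 0 - j10.8 V.
Step 5 — Ohm's law: I = V / Z_total = (0 - j10.8) / (10 - j1.621) = 0.1706 - j1.052 A.
Step 6 — Convert to polar: |I| = 1.066 A, ∠I = -80.8°.

I = 1.066∠-80.8° A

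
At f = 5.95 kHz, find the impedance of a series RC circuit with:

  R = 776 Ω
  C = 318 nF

Step 1 — Angular frequency: ω = 2π·f = 2π·5950 = 3.738e+04 rad/s.
Step 2 — Component impedances:
  R: Z = R = 776 Ω
  C: Z = 1/(jωC) = -j/(ω·C) = 0 - j84.12 Ω
Step 3 — Series combination: Z_total = R + C = 776 - j84.12 Ω = 780.5∠-6.2° Ω.

Z = 776 - j84.12 Ω = 780.5∠-6.2° Ω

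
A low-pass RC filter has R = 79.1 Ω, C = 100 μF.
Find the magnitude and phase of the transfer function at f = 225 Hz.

Step 1 — Angular frequency: ω = 2π·225 = 1414 rad/s.
Step 2 — Transfer function: H(jω) = 1/(1 + jωRC).
Step 3 — Denominator: 1 + jωRC = 1 + j·1414·79.1·0.0001 = 1 + j11.18.
Step 4 — H = 0.007933 - j0.08872.
Step 5 — Magnitude: |H| = 0.08907 (-21.0 dB); phase: φ = -84.9°.

|H| = 0.08907 (-21.0 dB), φ = -84.9°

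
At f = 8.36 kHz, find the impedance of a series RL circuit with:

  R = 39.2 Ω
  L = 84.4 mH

Step 1 — Angular frequency: ω = 2π·f = 2π·8360 = 5.253e+04 rad/s.
Step 2 — Component impedances:
  R: Z = R = 39.2 Ω
  L: Z = jωL = j·5.253e+04·0.0844 = 0 + j4433 Ω
Step 3 — Series combination: Z_total = R + L = 39.2 + j4433 Ω = 4433∠89.5° Ω.

Z = 39.2 + j4433 Ω = 4433∠89.5° Ω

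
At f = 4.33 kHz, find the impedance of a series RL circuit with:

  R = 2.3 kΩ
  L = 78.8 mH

Step 1 — Angular frequency: ω = 2π·f = 2π·4330 = 2.721e+04 rad/s.
Step 2 — Component impedances:
  R: Z = R = 2300 Ω
  L: Z = jωL = j·2.721e+04·0.0788 = 0 + j2144 Ω
Step 3 — Series combination: Z_total = R + L = 2300 + j2144 Ω = 3144∠43.0° Ω.

Z = 2300 + j2144 Ω = 3144∠43.0° Ω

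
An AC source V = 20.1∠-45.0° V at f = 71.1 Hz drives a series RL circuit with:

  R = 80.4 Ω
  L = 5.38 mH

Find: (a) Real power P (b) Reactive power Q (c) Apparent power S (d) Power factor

Step 1 — Angular frequency: ω = 2π·f = 2π·71.1 = 446.7 rad/s.
Step 2 — Component impedances:
  R: Z = R = 80.4 Ω
  L: Z = jωL = j·446.7·0.00538 = 0 + j2.403 Ω
Step 3 — Series combination: Z_total = R + L = 80.4 + j2.403 Ω = 80.44∠1.7° Ω.
Step 4 — Source phasor: V = 20.1∠-45.0° V = 14.21 - j14.21 V.
Step 5 — Current: I = V / Z = 0.1713 - j0.1819 A = 0.2499∠-46.7° A.
Step 6 — Complex power: S = V·I* = 5.021 + j0.1501 VA.
Step 7 — Real power: P = Re(S) = 5.021 W.
Step 8 — Reactive power: Q = Im(S) = 0.1501 VAR.
Step 9 — Apparent power: |S| = 5.023 VA.
Step 10 — Power factor: PF = P/|S| = 0.9996 (lagging).

(a) P = 5.021 W  (b) Q = 0.1501 VAR  (c) S = 5.023 VA  (d) PF = 0.9996 (lagging)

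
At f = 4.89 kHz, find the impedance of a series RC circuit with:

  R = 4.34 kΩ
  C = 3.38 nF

Step 1 — Angular frequency: ω = 2π·f = 2π·4890 = 3.072e+04 rad/s.
Step 2 — Component impedances:
  R: Z = R = 4340 Ω
  C: Z = 1/(jωC) = -j/(ω·C) = 0 - j9629 Ω
Step 3 — Series combination: Z_total = R + C = 4340 - j9629 Ω = 1.056e+04∠-65.7° Ω.

Z = 4340 - j9629 Ω = 1.056e+04∠-65.7° Ω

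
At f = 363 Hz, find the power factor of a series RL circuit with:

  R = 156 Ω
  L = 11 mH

Step 1 — Angular frequency: ω = 2π·f = 2π·363 = 2281 rad/s.
Step 2 — Component impedances:
  R: Z = R = 156 Ω
  L: Z = jωL = j·2281·0.011 = 0 + j25.09 Ω
Step 3 — Series combination: Z_total = R + L = 156 + j25.09 Ω = 158∠9.1° Ω.
Step 4 — Power factor: PF = cos(φ) = Re(Z)/|Z| = 156/158 = 0.9873.
Step 5 — Type: Im(Z) = 25.09 ⇒ lagging (phase φ = 9.1°).

PF = 0.9873 (lagging, φ = 9.1°)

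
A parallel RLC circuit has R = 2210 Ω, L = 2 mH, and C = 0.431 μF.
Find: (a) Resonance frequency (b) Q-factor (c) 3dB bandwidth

Step 1 — Resonance: ω₀ = 1/√(LC) = 1/√(0.002·4.31e-07) = 3.406e+04 rad/s.
Step 2 — f₀ = ω₀/(2π) = 5421 Hz.
Step 3 — Parallel Q: Q = R/(ω₀L) = 2210/(3.406e+04·0.002) = 32.44.
Step 4 — Bandwidth: Δω = ω₀/Q = 1050 rad/s; BW = Δω/(2π) = 167.1 Hz.

(a) f₀ = 5421 Hz  (b) Q = 32.44  (c) BW = 167.1 Hz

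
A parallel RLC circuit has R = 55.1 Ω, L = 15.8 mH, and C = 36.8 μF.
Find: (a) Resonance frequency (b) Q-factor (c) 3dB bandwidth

Step 1 — Resonance: ω₀ = 1/√(LC) = 1/√(0.0158·3.68e-05) = 1311 rad/s.
Step 2 — f₀ = ω₀/(2π) = 208.7 Hz.
Step 3 — Parallel Q: Q = R/(ω₀L) = 55.1/(1311·0.0158) = 2.659.
Step 4 — Bandwidth: Δω = ω₀/Q = 493.2 rad/s; BW = Δω/(2π) = 78.49 Hz.

(a) f₀ = 208.7 Hz  (b) Q = 2.659  (c) BW = 78.49 Hz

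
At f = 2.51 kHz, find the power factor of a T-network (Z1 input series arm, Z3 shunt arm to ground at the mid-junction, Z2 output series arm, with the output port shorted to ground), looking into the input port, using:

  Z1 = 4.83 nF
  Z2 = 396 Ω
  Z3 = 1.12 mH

Step 1 — Angular frequency: ω = 2π·f = 2π·2510 = 1.577e+04 rad/s.
Step 2 — Component impedances:
  Z1: Z = 1/(jωC) = -j/(ω·C) = 0 - j1.313e+04 Ω
  Z2: Z = R = 396 Ω
  Z3: Z = jωL = j·1.577e+04·0.00112 = 0 + j17.66 Ω
Step 3 — With the output port shorted to ground, the output series arm Z2 runs from the junction to ground; the shunt arm Z3 also runs from the junction to ground. They appear in parallel: Z3 || Z2 = 0.7863 + j17.63 Ω.
Step 4 — Series with input arm Z1: Z_in = Z1 + (Z3 || Z2) = 0.7863 - j1.311e+04 Ω = 1.311e+04∠-90.0° Ω.
Step 5 — Power factor: PF = cos(φ) = Re(Z)/|Z| = 0.786294/13110.4 = 5.997e-05.
Step 6 — Type: Im(Z) = -1.311e+04 ⇒ leading (phase φ = -90.0°).

PF = 5.997e-05 (leading, φ = -90.0°)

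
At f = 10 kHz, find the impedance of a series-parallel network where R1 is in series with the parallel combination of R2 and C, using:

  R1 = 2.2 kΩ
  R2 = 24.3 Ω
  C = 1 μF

Step 1 — Angular frequency: ω = 2π·f = 2π·1e+04 = 6.283e+04 rad/s.
Step 2 — Component impedances:
  R1: Z = R = 2200 Ω
  R2: Z = R = 24.3 Ω
  C: Z = 1/(jωC) = -j/(ω·C) = 0 - j15.92 Ω
Step 3 — Parallel branch: R2 || C = 1/(1/R2 + 1/C) = 7.295 - j11.14 Ω.
Step 4 — Series with R1: Z_total = R1 + (R2 || C) = 2207 - j11.14 Ω = 2207∠-0.3° Ω.

Z = 2207 - j11.14 Ω = 2207∠-0.3° Ω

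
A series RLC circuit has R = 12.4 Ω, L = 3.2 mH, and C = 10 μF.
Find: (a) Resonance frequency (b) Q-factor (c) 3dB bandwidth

Step 1 — Resonance: ω₀ = 1/√(LC) = 1/√(0.0032·1e-05) = 5590 rad/s.
Step 2 — f₀ = ω₀/(2π) = 889.7 Hz.
Step 3 — Series Q: Q = ω₀L/R = 5590·0.0032/12.4 = 1.443.
Step 4 — Bandwidth: Δω = ω₀/Q = 3875 rad/s; BW = Δω/(2π) = 616.7 Hz.

(a) f₀ = 889.7 Hz  (b) Q = 1.443  (c) BW = 616.7 Hz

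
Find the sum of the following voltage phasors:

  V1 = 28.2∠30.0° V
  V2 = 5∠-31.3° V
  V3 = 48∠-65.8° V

Step 1 — Convert each phasor to rectangular form:
  V1 = 28.2·(cos(30.0°) + j·sin(30.0°)) = 24.42 + j14.1 V
  V2 = 5·(cos(-31.3°) + j·sin(-31.3°)) = 4.272 - j2.598 V
  V3 = 48·(cos(-65.8°) + j·sin(-65.8°)) = 19.68 - j43.78 V
Step 2 — Sum components: V_total = 48.37 - j32.28 V.
Step 3 — Convert to polar: |V_total| = 58.15 V, ∠V_total = -33.7°.

V_total = 58.15∠-33.7° V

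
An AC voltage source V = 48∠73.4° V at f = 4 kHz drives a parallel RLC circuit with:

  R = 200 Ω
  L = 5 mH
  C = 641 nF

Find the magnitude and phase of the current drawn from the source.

Step 1 — Angular frequency: ω = 2π·f = 2π·4000 = 2.513e+04 rad/s.
Step 2 — Component impedances:
  R: Z = R = 200 Ω
  L: Z = jωL = j·2.513e+04·0.005 = 0 + j125.7 Ω
  C: Z = 1/(jωC) = -j/(ω·C) = 0 - j62.07 Ω
Step 3 — Parallel combination: 1/Z_total = 1/R + 1/L + 1/C; Z_total = 54.67 - j89.13 Ω = 104.6∠-58.5° Ω.
Step 4 — Source phasor: V = 48∠73.4° V = 13.71 + j46 V.
Step 5 — Ohm's law: I = V / Z_total = (13.71 + j46) / (54.67 - j89.13) = -0.3064 + j0.3418 A.
Step 6 — Convert to polar: |I| = 0.459 A, ∠I = 131.9°.

I = 0.459∠131.9° A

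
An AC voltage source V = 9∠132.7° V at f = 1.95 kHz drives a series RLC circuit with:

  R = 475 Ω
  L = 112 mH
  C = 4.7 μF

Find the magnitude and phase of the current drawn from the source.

Step 1 — Angular frequency: ω = 2π·f = 2π·1950 = 1.225e+04 rad/s.
Step 2 — Component impedances:
  R: Z = R = 475 Ω
  L: Z = jωL = j·1.225e+04·0.112 = 0 + j1372 Ω
  C: Z = 1/(jωC) = -j/(ω·C) = 0 - j17.37 Ω
Step 3 — Series combination: Z_total = R + L + C = 475 + j1355 Ω = 1436∠70.7° Ω.
Step 4 — Source phasor: V = 9∠132.7° V = -6.103 + j6.614 V.
Step 5 — Ohm's law: I = V / Z_total = (-6.103 + j6.614) / (475 + j1355) = 0.002941 + j0.005536 A.
Step 6 — Convert to polar: |I| = 0.006269 A, ∠I = 62.0°.

I = 0.006269∠62.0° A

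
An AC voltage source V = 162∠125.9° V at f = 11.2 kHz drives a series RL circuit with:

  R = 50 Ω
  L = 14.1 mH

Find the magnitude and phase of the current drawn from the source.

Step 1 — Angular frequency: ω = 2π·f = 2π·1.12e+04 = 7.037e+04 rad/s.
Step 2 — Component impedances:
  R: Z = R = 50 Ω
  L: Z = jωL = j·7.037e+04·0.0141 = 0 + j992.2 Ω
Step 3 — Series combination: Z_total = R + L = 50 + j992.2 Ω = 993.5∠87.1° Ω.
Step 4 — Source phasor: V = 162∠125.9° V = -94.99 + j131.2 V.
Step 5 — Ohm's law: I = V / Z_total = (-94.99 + j131.2) / (50 + j992.2) = 0.1271 + j0.1021 A.
Step 6 — Convert to polar: |I| = 0.1631 A, ∠I = 38.8°.

I = 0.1631∠38.8° A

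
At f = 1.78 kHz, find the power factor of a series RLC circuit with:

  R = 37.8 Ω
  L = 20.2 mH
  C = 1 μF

Step 1 — Angular frequency: ω = 2π·f = 2π·1780 = 1.118e+04 rad/s.
Step 2 — Component impedances:
  R: Z = R = 37.8 Ω
  L: Z = jωL = j·1.118e+04·0.0202 = 0 + j225.9 Ω
  C: Z = 1/(jωC) = -j/(ω·C) = 0 - j89.41 Ω
Step 3 — Series combination: Z_total = R + L + C = 37.8 + j136.5 Ω = 141.6∠74.5° Ω.
Step 4 — Power factor: PF = cos(φ) = Re(Z)/|Z| = 37.8/141.6 = 0.2669.
Step 5 — Type: Im(Z) = 136.5 ⇒ lagging (phase φ = 74.5°).

PF = 0.2669 (lagging, φ = 74.5°)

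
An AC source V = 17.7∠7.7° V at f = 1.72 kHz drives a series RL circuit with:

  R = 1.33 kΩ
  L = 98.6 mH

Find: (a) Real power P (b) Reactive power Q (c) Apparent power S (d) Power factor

Step 1 — Angular frequency: ω = 2π·f = 2π·1720 = 1.081e+04 rad/s.
Step 2 — Component impedances:
  R: Z = R = 1330 Ω
  L: Z = jωL = j·1.081e+04·0.0986 = 0 + j1066 Ω
Step 3 — Series combination: Z_total = R + L = 1330 + j1066 Ω = 1704∠38.7° Ω.
Step 4 — Source phasor: V = 17.7∠7.7° V = 17.54 + j2.372 V.
Step 5 — Current: I = V / Z = 0.008902 - j0.005349 A = 0.01039∠-31.0° A.
Step 6 — Complex power: S = V·I* = 0.1435 + j0.1149 VA.
Step 7 — Real power: P = Re(S) = 0.1435 W.
Step 8 — Reactive power: Q = Im(S) = 0.1149 VAR.
Step 9 — Apparent power: |S| = 0.1838 VA.
Step 10 — Power factor: PF = P/|S| = 0.7804 (lagging).

(a) P = 0.1435 W  (b) Q = 0.1149 VAR  (c) S = 0.1838 VA  (d) PF = 0.7804 (lagging)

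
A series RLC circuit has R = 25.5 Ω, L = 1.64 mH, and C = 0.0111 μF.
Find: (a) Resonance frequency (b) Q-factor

Step 1 — Resonance condition Im(Z)=0 gives ω₀ = 1/√(LC).
Step 2 — ω₀ = 1/√(0.00164·1.11e-08) = 2.344e+05 rad/s.
Step 3 — f₀ = ω₀/(2π) = 3.73e+04 Hz.
Step 4 — Series Q: Q = ω₀L/R = 2.344e+05·0.00164/25.5 = 15.07.

(a) f₀ = 3.73e+04 Hz  (b) Q = 15.07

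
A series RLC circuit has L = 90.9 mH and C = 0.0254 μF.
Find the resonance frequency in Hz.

Step 1 — Resonance condition Im(Z)=0 gives ω₀ = 1/√(LC).
Step 2 — ω₀ = 1/√(0.0909·2.54e-08) = 2.081e+04 rad/s.
Step 3 — f₀ = ω₀/(2π) = 3312 Hz.

f₀ = 3312 Hz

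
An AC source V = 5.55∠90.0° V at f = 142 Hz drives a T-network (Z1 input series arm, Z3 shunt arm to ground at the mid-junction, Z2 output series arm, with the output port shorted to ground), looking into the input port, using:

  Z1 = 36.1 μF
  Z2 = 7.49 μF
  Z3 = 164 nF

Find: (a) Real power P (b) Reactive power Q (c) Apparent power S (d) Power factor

Step 1 — Angular frequency: ω = 2π·f = 2π·142 = 892.2 rad/s.
Step 2 — Component impedances:
  Z1: Z = 1/(jωC) = -j/(ω·C) = 0 - j31.05 Ω
  Z2: Z = 1/(jωC) = -j/(ω·C) = 0 - j149.6 Ω
  Z3: Z = 1/(jωC) = -j/(ω·C) = 0 - j6834 Ω
Step 3 — With the output port shorted to ground, the output series arm Z2 runs from the junction to ground; the shunt arm Z3 also runs from the junction to ground. They appear in parallel: Z3 || Z2 = 0 - j146.4 Ω.
Step 4 — Series with input arm Z1: Z_in = Z1 + (Z3 || Z2) = 0 - j177.5 Ω = 177.5∠-90.0° Ω.
Step 5 — Source phasor: V = 5.55∠90.0° V = 0 + j5.55 V.
Step 6 — Current: I = V / Z = -0.03127 A = 0.03127∠180.0° A.
Step 7 — Complex power: S = V·I* = 0 - j0.1736 VA.
Step 8 — Real power: P = Re(S) = 0 W.
Step 9 — Reactive power: Q = Im(S) = -0.1736 VAR.
Step 10 — Apparent power: |S| = 0.1736 VA.
Step 11 — Power factor: PF = P/|S| = 0 (leading).

(a) P = 0 W  (b) Q = -0.1736 VAR  (c) S = 0.1736 VA  (d) PF = 0 (leading)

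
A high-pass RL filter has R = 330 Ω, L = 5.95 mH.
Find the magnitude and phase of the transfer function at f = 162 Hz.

Step 1 — Angular frequency: ω = 2π·162 = 1018 rad/s.
Step 2 — Transfer function: H(jω) = jωL/(R + jωL).
Step 3 — Numerator jωL = j·6.056; denominator R + jωL = 330 + j6.056.
Step 4 — H = 0.0003367 + j0.01835.
Step 5 — Magnitude: |H| = 0.01835 (-34.7 dB); phase: φ = 88.9°.

|H| = 0.01835 (-34.7 dB), φ = 88.9°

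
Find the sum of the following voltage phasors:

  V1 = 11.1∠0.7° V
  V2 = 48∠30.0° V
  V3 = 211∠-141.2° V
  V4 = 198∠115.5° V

Step 1 — Convert each phasor to rectangular form:
  V1 = 11.1·(cos(0.7°) + j·sin(0.7°)) = 11.1 + j0.1356 V
  V2 = 48·(cos(30.0°) + j·sin(30.0°)) = 41.57 + j24 V
  V3 = 211·(cos(-141.2°) + j·sin(-141.2°)) = -164.4 - j132.2 V
  V4 = 198·(cos(115.5°) + j·sin(115.5°)) = -85.24 + j178.7 V
Step 2 — Sum components: V_total = -197 + j70.63 V.
Step 3 — Convert to polar: |V_total| = 209.3 V, ∠V_total = 160.3°.

V_total = 209.3∠160.3° V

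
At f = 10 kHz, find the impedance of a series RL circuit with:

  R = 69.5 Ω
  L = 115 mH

Step 1 — Angular frequency: ω = 2π·f = 2π·1e+04 = 6.283e+04 rad/s.
Step 2 — Component impedances:
  R: Z = R = 69.5 Ω
  L: Z = jωL = j·6.283e+04·0.115 = 0 + j7226 Ω
Step 3 — Series combination: Z_total = R + L = 69.5 + j7226 Ω = 7226∠89.4° Ω.

Z = 69.5 + j7226 Ω = 7226∠89.4° Ω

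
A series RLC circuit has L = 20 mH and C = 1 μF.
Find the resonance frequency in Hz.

Step 1 — Resonance condition Im(Z)=0 gives ω₀ = 1/√(LC).
Step 2 — ω₀ = 1/√(0.02·1e-06) = 7071 rad/s.
Step 3 — f₀ = ω₀/(2π) = 1125 Hz.

f₀ = 1125 Hz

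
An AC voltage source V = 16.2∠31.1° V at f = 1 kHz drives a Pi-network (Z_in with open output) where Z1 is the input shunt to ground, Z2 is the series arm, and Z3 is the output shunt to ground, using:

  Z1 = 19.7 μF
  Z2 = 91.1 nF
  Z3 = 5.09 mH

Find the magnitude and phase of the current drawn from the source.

Step 1 — Angular frequency: ω = 2π·f = 2π·1000 = 6283 rad/s.
Step 2 — Component impedances:
  Z1: Z = 1/(jωC) = -j/(ω·C) = 0 - j8.079 Ω
  Z2: Z = 1/(jωC) = -j/(ω·C) = 0 - j1747 Ω
  Z3: Z = jωL = j·6283·0.00509 = 0 + j31.98 Ω
Step 3 — With open output, the series arm Z2 and the output shunt Z3 appear in series to ground: Z2 + Z3 = 0 - j1715 Ω.
Step 4 — Parallel with input shunt Z1: Z_in = Z1 || (Z2 + Z3) = 0 - j8.041 Ω = 8.041∠-90.0° Ω.
Step 5 — Source phasor: V = 16.2∠31.1° V = 13.87 + j8.368 V.
Step 6 — Ohm's law: I = V / Z_total = (13.87 + j8.368) / (0 - j8.041) = -1.041 + j1.725 A.
Step 7 — Convert to polar: |I| = 2.015 A, ∠I = 121.1°.

I = 2.015∠121.1° A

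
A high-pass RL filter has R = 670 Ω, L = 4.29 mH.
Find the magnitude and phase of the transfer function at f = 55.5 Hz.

Step 1 — Angular frequency: ω = 2π·55.5 = 348.7 rad/s.
Step 2 — Transfer function: H(jω) = jωL/(R + jωL).
Step 3 — Numerator jωL = j·1.496; denominator R + jωL = 670 + j1.496.
Step 4 — H = 4.985e-06 + j0.002233.
Step 5 — Magnitude: |H| = 0.002233 (-53.0 dB); phase: φ = 89.9°.

|H| = 0.002233 (-53.0 dB), φ = 89.9°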